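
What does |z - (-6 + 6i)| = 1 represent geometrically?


|z - z0| = r is a circle with center z0 and radius r.
Center = (-6, 6), radius = 1

Circle with center (-6, 6) and radius 1


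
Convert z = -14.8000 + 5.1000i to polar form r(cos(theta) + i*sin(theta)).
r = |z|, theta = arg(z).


r = sqrt(219.04+26.01) = sqrt(245.05) = 15.6541
theta = atan2(5.1, -14.8) = 160.9863 degrees

r = 15.6541, theta = 160.9863 degrees


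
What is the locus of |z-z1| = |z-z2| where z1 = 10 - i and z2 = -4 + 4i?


Equal distances means the locus is the perpendicular bisector of z1 and z2.
Midpoint = ((10+(-4))/2, (-1+4)/2) = (3.0000, 1.5000)

Perpendicular bisector through (3.0000, 1.5000)


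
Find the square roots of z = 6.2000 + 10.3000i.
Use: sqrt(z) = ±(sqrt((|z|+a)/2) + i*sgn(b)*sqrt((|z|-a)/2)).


|z| = sqrt(38.44+106.09) = 12.0221
sqrt((|z|+a)/2) = sqrt((12.0221+6.2)/2) = sqrt(9.1110) = 3.0184
sqrt((|z|-a)/2) = sqrt((12.0221-6.2)/2) = sqrt(2.9110) = 1.7062

±(3.0184 + 1.7062i) i.e. 3.0184 + 1.7062i and -3.0184 - 1.7062i


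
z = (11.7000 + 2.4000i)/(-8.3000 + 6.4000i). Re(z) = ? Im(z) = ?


Multiply by conjugate: (11.7000 + 2.4000i)(-8.3000 - 6.4000i) / ((-8.3)^2 + 6.4^2)
Numerator real = 11.7*(-8.3) + 2.4*6.4 = -81.75
Numerator imag = 2.4*(-8.3) - 11.7*6.4 = -94.8
Denominator = 109.85
Re(z) = -81.75/109.85 = -0.7442
Im(z) = -94.8/109.85 = -0.8630

Re(z) = -0.7442, Im(z) = -0.8630


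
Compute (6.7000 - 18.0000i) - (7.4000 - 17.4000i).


Real: 6.7 - 7.4 = -0.7
Imag: -18 + 17.4 = -0.6

-0.7000 - 0.6000i


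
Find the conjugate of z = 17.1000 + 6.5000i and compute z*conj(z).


z_bar = 17.1000 - 6.5000i
z*z_bar = 17.1^2 + 6.5^2 = 292.41 + 42.25 = 334.66

z_bar = 17.1000 - 6.5000i, z*z_bar = 334.66


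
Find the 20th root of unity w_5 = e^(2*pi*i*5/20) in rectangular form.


Angle = 360*5/20 = 90°
a = cos(90°) = 0
b = sin(90°) = 1.0000

0 + 1.0000i


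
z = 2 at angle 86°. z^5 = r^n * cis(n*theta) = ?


r^5 = 2^5 = 32
n*theta = 5*86° = 430° = 70° (mod 360)
a = 32*cos(70°) = 10.9446
b = 32*sin(70°) = 30.0702

32 cis(70°) = 10.9446 + 30.0702i


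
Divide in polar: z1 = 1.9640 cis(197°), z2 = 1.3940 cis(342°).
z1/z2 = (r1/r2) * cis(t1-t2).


r = 1.9640 / 1.3940 = 1.4089
theta = 197° - 342° = -145° = 215° (mod 360)

1.4089 cis(215°)


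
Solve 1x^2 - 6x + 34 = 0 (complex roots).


disc = (-6)^2 - 4*1*34 = 36 - 136 = -100
sqrt(|disc|) = sqrt(100) = 10.0000
Real part = 6/(2*1) = 3.0000
Imag part = 10.0000/(2*1) = 5.0000

3.0000 ± 5.0000i


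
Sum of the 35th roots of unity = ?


The sum of all 35th roots of unity is 0.
Geometric series: (1 - w^35)/(1 - w) = (1-1)/(1-w) = 0 since w^35 = 1, w ≠ 1.
Alternatively: coefficient of z^34 in z^35 - 1 is 0.

0


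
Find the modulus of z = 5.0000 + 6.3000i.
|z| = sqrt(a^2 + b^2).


|z| = sqrt(5^2 + 6.3^2) = sqrt(25 + 39.69) = sqrt(64.69) = 8.0430

|z| = 8.0430


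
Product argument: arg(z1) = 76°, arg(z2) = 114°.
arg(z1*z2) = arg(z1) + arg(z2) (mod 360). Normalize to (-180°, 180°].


arg(z1*z2) = 76° + 114° = 190°
Normalized to (-180°, 180°]: -170°

-170°


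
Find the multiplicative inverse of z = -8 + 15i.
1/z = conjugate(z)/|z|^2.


|z|^2 = 64+225 = 289
1/z = (-8 - 15i)/289

1/z = -0.0277 - 0.0519i


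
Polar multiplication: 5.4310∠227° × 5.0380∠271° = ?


r = 5.4310 * 5.0380 = 27.3614
theta = 227° + 271° = 498° = 138° (mod 360)

27.3614 cis(138°)


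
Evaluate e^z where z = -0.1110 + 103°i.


e^-0.1110 = 0.8949
cos(103°) = -0.22495
sin(103°) = 0.9744
Real = 0.8949*(-0.22495) = -0.2013
Imag = 0.8949*0.9744 = 0.8720

-0.2013 + 0.8720i


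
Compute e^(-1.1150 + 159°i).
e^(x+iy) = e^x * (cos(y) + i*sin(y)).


e^-1.1150 = 0.3279
cos(159°) = -0.9336
sin(159°) = 0.3584
Real = 0.3279*(-0.9336) = -0.3061
Imag = 0.3279*0.3584 = 0.1175

-0.3061 + 0.1175i


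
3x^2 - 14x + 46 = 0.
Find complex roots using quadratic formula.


disc = (-14)^2 - 4*3*46 = 196 - 552 = -356
sqrt(|disc|) = sqrt(356) = 18.8680
Real part = 14/(2*3) = 2.3333
Imag part = 18.8680/(2*3) = 3.1447

2.3333 ± 3.1447i


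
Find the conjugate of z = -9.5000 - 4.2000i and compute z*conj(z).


z_bar = -9.5000 + 4.2000i
z*z_bar = (-9.5)^2 + (-4.2)^2 = 90.25 + 17.64 = 107.89

z_bar = -9.5000 + 4.2000i, z*z_bar = 107.89


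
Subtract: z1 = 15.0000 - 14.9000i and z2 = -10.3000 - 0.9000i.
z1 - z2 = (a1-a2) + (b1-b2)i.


Real: 15 + 10.3 = 25.3
Imag: -14.9 + 0.9 = -14

25.3000 - 14.0000i


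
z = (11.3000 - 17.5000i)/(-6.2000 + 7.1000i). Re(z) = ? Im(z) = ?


Multiply by conjugate: (11.3000 - 17.5000i)(-6.2000 - 7.1000i) / ((-6.2)^2 + 7.1^2)
Numerator real = 11.3*(-6.2) - (17.5)*7.1 = -194.31
Numerator imag = -17.5*(-6.2) - 11.3*7.1 = 28.27
Denominator = 88.85
Re(z) = -194.31/88.85 = -2.1869
Im(z) = 28.27/88.85 = 0.3182

Re(z) = -2.1869, Im(z) = 0.3182


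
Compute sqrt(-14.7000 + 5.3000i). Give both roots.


|z| = sqrt(216.09+28.09) = 15.6263
sqrt((|z|+a)/2) = sqrt((15.6263+(-14.7))/2) = sqrt(0.4631) = 0.6805
sqrt((|z|-a)/2) = sqrt((15.6263-(-14.7))/2) = sqrt(15.1631) = 3.8940

±(0.6805 + 3.8940i) i.e. 0.6805 + 3.8940i and -0.6805 - 3.8940i


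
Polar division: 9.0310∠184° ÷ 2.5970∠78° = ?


r = 9.0310 / 2.5970 = 3.4775
theta = 184° - 78° = 106° = 106° (mod 360)

3.4775 cis(106°)


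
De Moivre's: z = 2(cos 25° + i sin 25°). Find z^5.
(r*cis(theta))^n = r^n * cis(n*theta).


r^5 = 2^5 = 32
n*theta = 5*25° = 125° = 125° (mod 360)
a = 32*cos(125°) = -18.3544
b = 32*sin(125°) = 26.2129

32 cis(125°) = -18.3544 + 26.2129i


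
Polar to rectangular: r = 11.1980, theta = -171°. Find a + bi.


a = 11.1980*cos(-171°) = 11.1980*(-0.987688) = -11.0601
b = 11.1980*sin(-171°) = 11.1980*(-0.1564345) = -1.7518

-11.0601 - 1.7518i


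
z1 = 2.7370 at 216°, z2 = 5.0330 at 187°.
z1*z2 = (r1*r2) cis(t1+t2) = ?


r = 2.7370 * 5.0330 = 13.7753
theta = 216° + 187° = 403° = 43° (mod 360)

13.7753 cis(43°)


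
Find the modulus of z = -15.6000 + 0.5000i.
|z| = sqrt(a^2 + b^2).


|z| = sqrt((-15.6)^2 + 0.5^2) = sqrt(243.36 + 0.25) = sqrt(243.61) = 15.6080

|z| = 15.6080


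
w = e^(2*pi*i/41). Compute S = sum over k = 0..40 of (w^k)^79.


The roots are w_k = w^k with w = e^(2*pi*i/41), and (w^k)^79 = (w^79)^k.
So S = 1 + u + u^2 + ... + u^(40) with u = w^79.
79 = 1*41 + 38, so 79 is not a multiple of 41: u = (w^41)^1 * w^38 = w^38 ≠ 1 (w is a primitive 41th root), while u^41 = (w^41)^79 = 1.
Geometric series: S = (1 - u^41)/(1 - u) = (1 - 1)/(1 - u) = 0

S = 0


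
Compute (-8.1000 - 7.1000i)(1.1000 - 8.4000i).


Real = -8.1*1.1 - (-7.1)*(-8.4) = -8.91 - 59.64 = -68.55
Imag = -8.1*(-8.4) + 1.1*(-7.1) = 68.04 - (7.81) = 60.23

-68.5500 + 60.2300i


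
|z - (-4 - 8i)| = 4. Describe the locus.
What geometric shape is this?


|z - z0| = r is a circle with center z0 and radius r.
Center = (-4, -8), radius = 4

Circle with center (-4, -8) and radius 4


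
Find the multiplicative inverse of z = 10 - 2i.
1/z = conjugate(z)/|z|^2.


|z|^2 = 100+4 = 104
1/z = (10 + 2i)/104

1/z = 0.0962 + 0.0192i


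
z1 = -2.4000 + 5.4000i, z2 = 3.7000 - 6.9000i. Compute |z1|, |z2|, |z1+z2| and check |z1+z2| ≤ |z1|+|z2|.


|z1| = sqrt((-2.4)^2 + 5.4^2) = sqrt(34.92) = 5.9093
|z2| = sqrt(3.7^2 + (-6.9)^2) = sqrt(61.3) = 7.8294
z1+z2 = 1.3000 - 1.5000i
|z1+z2| = sqrt(3.94) = 1.9849
|z1|+|z2| = 5.9093 + 7.8294 = 13.7387

|z1+z2| = 1.9849 ≤ |z1|+|z2| = 13.7387 (verified)


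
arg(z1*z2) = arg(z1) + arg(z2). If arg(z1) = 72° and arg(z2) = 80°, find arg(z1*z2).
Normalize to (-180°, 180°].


arg(z1*z2) = 72° + 80° = 152°
Normalized to (-180°, 180°]: 152°

152°


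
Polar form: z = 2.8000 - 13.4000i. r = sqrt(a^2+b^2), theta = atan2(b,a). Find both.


r = sqrt(7.84+179.56) = sqrt(187.4) = 13.6894
theta = atan2(-13.4, 2.8) = -78.1976 degrees

r = 13.6894, theta = -78.1976 degrees


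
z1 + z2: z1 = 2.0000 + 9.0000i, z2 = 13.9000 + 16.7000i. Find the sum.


Real: 2 + 13.9 = 15.9
Imag: 9 + 16.7 = 25.7

15.9000 + 25.7000i


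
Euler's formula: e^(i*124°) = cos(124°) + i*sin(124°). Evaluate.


cos(124°) = -0.5592
sin(124°) = 0.8290

e^(i*124°) = -0.5592 + 0.8290i


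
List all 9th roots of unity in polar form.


The 9th roots of unity are cis(360k/9°) for k=0..8
Angle step = 360/9 = 40°
Primitive root: cis(40°)
Primitive root = 0.7660 + 0.6428i

9 roots at angles: 0°, 40°, 80°, 120°, 160°, 200°, 240°, 280°, 320°


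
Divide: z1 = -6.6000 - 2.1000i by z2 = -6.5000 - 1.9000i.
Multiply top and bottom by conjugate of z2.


Conjugate of z2 = -6.5000 + 1.9000i
Numerator: (-6.6000 - 2.1000i)(-6.5000 + 1.9000i) = 46.8900 + 1.1100i
Denominator: (-6.5)^2 + (-1.9)^2 = 45.86
Result = (46.8900 + 1.1100i)/45.86

1.0225 + 0.0242i


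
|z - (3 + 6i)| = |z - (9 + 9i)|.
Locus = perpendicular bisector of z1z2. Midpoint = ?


Equal distances means the locus is the perpendicular bisector of z1 and z2.
Midpoint = ((3+9)/2, (6+9)/2) = (6.0000, 7.5000)

Perpendicular bisector through (6.0000, 7.5000)


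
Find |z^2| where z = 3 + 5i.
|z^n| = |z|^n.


|z| = sqrt(9+25) = sqrt(34) = 5.8310
|z^2| = |z|^2 = (sqrt(34))^2 = 34

|z^2| = 34


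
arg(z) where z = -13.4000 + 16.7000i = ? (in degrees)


Re = -13.4, Im = 16.7
arg = atan2(16.7, -13.4) = 128.7434 degrees

arg(z) = 128.7434 degrees


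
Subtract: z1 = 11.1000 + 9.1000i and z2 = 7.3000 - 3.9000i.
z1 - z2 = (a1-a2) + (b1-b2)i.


Real: 11.1 - 7.3 = 3.8
Imag: 9.1 + 3.9 = 13

3.8000 + 13.0000i


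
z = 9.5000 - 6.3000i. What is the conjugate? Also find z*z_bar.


z_bar = 9.5000 + 6.3000i
z*z_bar = 9.5^2 + (-6.3)^2 = 90.25 + 39.69 = 129.94

z_bar = 9.5000 + 6.3000i, z*z_bar = 129.94


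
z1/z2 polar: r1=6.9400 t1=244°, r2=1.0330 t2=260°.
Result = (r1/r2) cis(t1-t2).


r = 6.9400 / 1.0330 = 6.7183
theta = 244° - 260° = -16° = 344° (mod 360)

6.7183 cis(344°)


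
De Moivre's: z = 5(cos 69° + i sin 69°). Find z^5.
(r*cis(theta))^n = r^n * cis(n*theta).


r^5 = 5^5 = 3125
n*theta = 5*69° = 345° = 345° (mod 360)
a = 3125*cos(345°) = 3018.5182
b = 3125*sin(345°) = -808.8095

3125 cis(345°) = 3018.5182 - 808.8095i


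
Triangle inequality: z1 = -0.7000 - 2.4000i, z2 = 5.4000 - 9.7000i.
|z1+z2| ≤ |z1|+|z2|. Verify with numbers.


|z1| = sqrt((-0.7)^2 + (-2.4)^2) = sqrt(6.25) = 2.5000
|z2| = sqrt(5.4^2 + (-9.7)^2) = sqrt(123.25) = 11.1018
z1+z2 = 4.7000 - 12.1000i
|z1+z2| = sqrt(168.5) = 12.9808
|z1|+|z2| = 2.5000 + 11.1018 = 13.6018

|z1+z2| = 12.9808 ≤ |z1|+|z2| = 13.6018 (verified)


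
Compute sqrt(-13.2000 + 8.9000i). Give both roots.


|z| = sqrt(174.24+79.21) = 15.9201
sqrt((|z|+a)/2) = sqrt((15.9201+(-13.2))/2) = sqrt(1.3601) = 1.1662
sqrt((|z|-a)/2) = sqrt((15.9201-(-13.2))/2) = sqrt(14.5601) = 3.8158

±(1.1662 + 3.8158i) i.e. 1.1662 + 3.8158i and -1.1662 - 3.8158i


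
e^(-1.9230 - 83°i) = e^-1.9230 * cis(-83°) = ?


e^-1.9230 = 0.1462
cos(-83°) = 0.1219
sin(-83°) = -0.9925
Real = 0.1462*0.1219 = 0.0178
Imag = 0.1462*(-0.9925) = -0.1451

0.0178 - 0.1451i


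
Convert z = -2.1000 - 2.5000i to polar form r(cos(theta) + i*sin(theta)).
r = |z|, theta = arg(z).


r = sqrt(4.41+6.25) = sqrt(10.66) = 3.2650
theta = atan2(-2.5, -2.1) = -130.0303 degrees

r = 3.2650, theta = -130.0303 degrees


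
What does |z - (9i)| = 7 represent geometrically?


|z - z0| = r is a circle with center z0 and radius r.
Center = (0, 9), radius = 7

Circle with center (0, 9) and radius 7


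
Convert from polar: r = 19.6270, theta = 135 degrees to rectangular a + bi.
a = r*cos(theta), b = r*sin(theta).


a = 19.6270*cos(135°) = 19.6270*(-0.70711) = -13.8784
b = 19.6270*sin(135°) = 19.6270*0.70711 = 13.8784

-13.8784 + 13.8784i


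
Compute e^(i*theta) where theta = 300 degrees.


cos(300°) = 0.5000
sin(300°) = -0.8660

e^(i*300°) = 0.5000 - 0.8660i


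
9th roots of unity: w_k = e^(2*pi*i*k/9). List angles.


The 9th roots of unity are cis(360k/9°) for k=0..8
Angle step = 360/9 = 40°
Primitive root: cis(40°)
Primitive root = 0.7660 + 0.6428i

9 roots at angles: 0°, 40°, 80°, 120°, 160°, 200°, 240°, 280°, 320°


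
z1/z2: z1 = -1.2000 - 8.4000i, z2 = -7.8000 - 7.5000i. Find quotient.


Conjugate of z2 = -7.8000 + 7.5000i
Numerator: (-1.2000 - 8.4000i)(-7.8000 + 7.5000i) = 72.3600 + 56.5200i
Denominator: (-7.8)^2 + (-7.5)^2 = 117.09
Result = (72.3600 + 56.5200i)/117.09

0.6180 + 0.4827i


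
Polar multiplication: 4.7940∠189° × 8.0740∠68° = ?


r = 4.7940 * 8.0740 = 38.7068
theta = 189° + 68° = 257° = 257° (mod 360)

38.7068 cis(257°)


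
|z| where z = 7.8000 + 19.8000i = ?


|z| = sqrt(7.8^2 + 19.8^2) = sqrt(60.84 + 392.04) = sqrt(452.88) = 21.2810

|z| = 21.2810


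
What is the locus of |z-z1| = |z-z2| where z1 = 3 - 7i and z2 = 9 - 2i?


Equal distances means the locus is the perpendicular bisector of z1 and z2.
Midpoint = ((3+9)/2, (-7+(-2))/2) = (6.0000, -4.5000)

Perpendicular bisector through (6.0000, -4.5000)


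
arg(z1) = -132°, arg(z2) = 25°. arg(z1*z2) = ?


arg(z1*z2) = -132° + 25° = -107°
Normalized to (-180°, 180°]: -107°

-107°


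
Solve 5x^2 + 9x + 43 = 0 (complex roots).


disc = 9^2 - 4*5*43 = 81 - 860 = -779
sqrt(|disc|) = sqrt(779) = 27.9106
Real part = -9/(2*5) = -0.9000
Imag part = 27.9106/(2*5) = 2.7911

-0.9000 ± 2.7911i


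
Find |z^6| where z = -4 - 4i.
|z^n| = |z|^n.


|z| = sqrt(16+16) = sqrt(32) = 5.6569
|z^6| = |z|^6 = (sqrt(32))^6 = 32^3 = 32768

|z^6| = 32768


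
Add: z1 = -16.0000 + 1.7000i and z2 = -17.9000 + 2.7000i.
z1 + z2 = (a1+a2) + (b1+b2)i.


Real: -16 - 17.9 = -33.9
Imag: 1.7 + 2.7 = 4.4

-33.9000 + 4.4000i


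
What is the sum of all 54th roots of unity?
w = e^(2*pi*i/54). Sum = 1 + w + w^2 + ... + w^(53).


The sum of all 54th roots of unity is 0.
Geometric series: (1 - w^54)/(1 - w) = (1-1)/(1-w) = 0 since w^54 = 1, w ≠ 1.
Alternatively: coefficient of z^53 in z^54 - 1 is 0.

0


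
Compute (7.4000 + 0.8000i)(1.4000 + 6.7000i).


Real = 7.4*1.4 - 0.8*6.7 = 10.36 - 5.36 = 5
Imag = 7.4*6.7 + 1.4*0.8 = 49.58 + 1.12 = 50.7

5.0000 + 50.7000i


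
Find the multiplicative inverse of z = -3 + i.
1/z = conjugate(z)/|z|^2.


|z|^2 = 9+1 = 10
1/z = (-3 - 1i)/10

1/z = -0.3000 - 0.1000i


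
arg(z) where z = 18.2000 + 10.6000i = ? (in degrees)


Re = 18.2, Im = 10.6
arg = atan2(10.6, 18.2) = 30.2173 degrees

arg(z) = 30.2173 degrees


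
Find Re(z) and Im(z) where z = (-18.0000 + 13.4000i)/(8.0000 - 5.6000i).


Multiply by conjugate: (-18.0000 + 13.4000i)(8.0000 + 5.6000i) / (8^2 + (-5.6)^2)
Numerator real = -18*8 + 13.4*(-5.6) = -219.04
Numerator imag = 13.4*8 - (-18)*(-5.6) = 6.4
Denominator = 95.36
Re(z) = -219.04/95.36 = -2.2970
Im(z) = 6.4/95.36 = 0.0671

Re(z) = -2.2970, Im(z) = 0.0671


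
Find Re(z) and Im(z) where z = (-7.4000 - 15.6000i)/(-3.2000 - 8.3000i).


Multiply by conjugate: (-7.4000 - 15.6000i)(-3.2000 + 8.3000i) / ((-3.2)^2 + (-8.3)^2)
Numerator real = -7.4*(-3.2) - (15.6)*(-8.3) = 153.16
Numerator imag = -15.6*(-3.2) - (-7.4)*(-8.3) = -11.5
Denominator = 79.13
Re(z) = 153.16/79.13 = 1.9355
Im(z) = -11.5/79.13 = -0.1453

Re(z) = 1.9355, Im(z) = -0.1453


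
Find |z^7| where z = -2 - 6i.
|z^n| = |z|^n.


|z| = sqrt(4+36) = sqrt(40) = 6.3246
|z^7| = |z|^7 = (sqrt(40))^7 = 40^3 * sqrt(40) = 64000*sqrt(40)

|z^7| = 64000*sqrt(40) ≈ 404771.5405


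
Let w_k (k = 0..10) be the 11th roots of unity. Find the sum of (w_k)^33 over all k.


The roots are w_k = w^k with w = e^(2*pi*i/11), and (w^k)^33 = (w^33)^k.
So S = 1 + u + u^2 + ... + u^(10) with u = w^33.
33 = 3*11 + 0, so 33 is a multiple of 11 and u = (w^11)^3 = 1.
Every one of the 11 terms equals 1: S = 11

S = 11


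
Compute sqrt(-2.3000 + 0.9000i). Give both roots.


|z| = sqrt(5.29+0.81) = 2.4698
sqrt((|z|+a)/2) = sqrt((2.4698+(-2.3))/2) = sqrt(0.0849) = 0.2914
sqrt((|z|-a)/2) = sqrt((2.4698-(-2.3))/2) = sqrt(2.3849) = 1.5443

±(0.2914 + 1.5443i) i.e. 0.2914 + 1.5443i and -0.2914 - 1.5443i


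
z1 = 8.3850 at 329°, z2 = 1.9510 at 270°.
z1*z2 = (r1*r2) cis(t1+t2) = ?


r = 8.3850 * 1.9510 = 16.3591
theta = 329° + 270° = 599° = 239° (mod 360)

16.3591 cis(239°)


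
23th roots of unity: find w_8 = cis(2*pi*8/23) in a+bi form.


Angle = 360*8/23 = 125.2174°
a = cos(125.2174°) = -0.5767
b = sin(125.2174°) = 0.8170

-0.5767 + 0.8170i


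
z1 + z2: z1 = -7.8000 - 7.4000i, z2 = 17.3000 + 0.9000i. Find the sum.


Real: -7.8 + 17.3 = 9.5
Imag: -7.4 + 0.9 = -6.5

9.5000 - 6.5000i


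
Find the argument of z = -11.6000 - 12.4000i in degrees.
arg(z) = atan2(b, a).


Re = -11.6, Im = -12.4
arg = atan2(-12.4, -11.6) = -133.0908 degrees

arg(z) = -133.0908 degrees


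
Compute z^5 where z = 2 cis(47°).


r^5 = 2^5 = 32
n*theta = 5*47° = 235° = 235° (mod 360)
a = 32*cos(235°) = -18.3544
b = 32*sin(235°) = -26.2129

32 cis(235°) = -18.3544 - 26.2129i


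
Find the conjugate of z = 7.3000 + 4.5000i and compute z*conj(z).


z_bar = 7.3000 - 4.5000i
z*z_bar = 7.3^2 + 4.5^2 = 53.29 + 20.25 = 73.54

z_bar = 7.3000 - 4.5000i, z*z_bar = 73.54


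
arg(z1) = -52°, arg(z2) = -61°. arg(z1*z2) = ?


arg(z1*z2) = -52° - 61° = -113°
Normalized to (-180°, 180°]: -113°

-113°


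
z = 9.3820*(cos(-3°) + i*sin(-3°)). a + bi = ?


a = 9.3820*cos(-3°) = 9.3820*0.99863 = 9.3691
b = 9.3820*sin(-3°) = 9.3820*(-0.052336) = -0.4910

9.3691 - 0.4910i


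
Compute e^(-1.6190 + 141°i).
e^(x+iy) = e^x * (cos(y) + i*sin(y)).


e^-1.6190 = 0.1981
cos(141°) = -0.77715
sin(141°) = 0.6293
Real = 0.1981*(-0.77715) = -0.1540
Imag = 0.1981*0.6293 = 0.1247

-0.1540 + 0.1247i


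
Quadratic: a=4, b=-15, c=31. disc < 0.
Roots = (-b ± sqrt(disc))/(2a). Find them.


disc = (-15)^2 - 4*4*31 = 225 - 496 = -271
sqrt(|disc|) = sqrt(271) = 16.4621
Real part = 15/(2*4) = 1.8750
Imag part = 16.4621/(2*4) = 2.0578

1.8750 ± 2.0578i


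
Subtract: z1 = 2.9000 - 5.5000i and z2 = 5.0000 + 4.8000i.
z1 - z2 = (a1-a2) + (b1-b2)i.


Real: 2.9 - 5 = -2.1
Imag: -5.5 - 4.8 = -10.3

-2.1000 - 10.3000i


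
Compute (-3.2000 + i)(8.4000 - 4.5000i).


Real = -3.2*8.4 - 1*(-4.5) = -26.88 - (-4.5) = -22.38
Imag = -3.2*(-4.5) + 8.4*1 = 14.4 + 8.4 = 22.8

-22.3800 + 22.8000i


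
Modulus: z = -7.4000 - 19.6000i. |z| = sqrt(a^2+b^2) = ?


|z| = sqrt((-7.4)^2 + (-19.6)^2) = sqrt(54.76 + 384.16) = sqrt(438.92) = 20.9504

|z| = 20.9504


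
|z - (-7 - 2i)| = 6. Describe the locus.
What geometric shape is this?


|z - z0| = r is a circle with center z0 and radius r.
Center = (-7, -2), radius = 6

Circle with center (-7, -2) and radius 6


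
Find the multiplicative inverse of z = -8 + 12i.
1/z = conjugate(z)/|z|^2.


|z|^2 = 64+144 = 208
1/z = (-8 - 12i)/208

1/z = -0.0385 - 0.0577i


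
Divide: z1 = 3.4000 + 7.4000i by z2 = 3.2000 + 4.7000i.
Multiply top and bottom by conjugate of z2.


Conjugate of z2 = 3.2000 - 4.7000i
Numerator: (3.4000 + 7.4000i)(3.2000 - 4.7000i) = 45.6600 + 7.7000i
Denominator: 3.2^2 + 4.7^2 = 32.33
Result = (45.6600 + 7.7000i)/32.33

1.4123 + 0.2382i


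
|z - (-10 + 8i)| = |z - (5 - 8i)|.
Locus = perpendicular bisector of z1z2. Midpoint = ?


Equal distances means the locus is the perpendicular bisector of z1 and z2.
Midpoint = ((-10+5)/2, (8+(-8))/2) = (-2.5000, 0)

Perpendicular bisector through (-2.5000, 0)


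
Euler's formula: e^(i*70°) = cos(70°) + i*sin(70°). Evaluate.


cos(70°) = 0.3420
sin(70°) = 0.9397

e^(i*70°) = 0.3420 + 0.9397i


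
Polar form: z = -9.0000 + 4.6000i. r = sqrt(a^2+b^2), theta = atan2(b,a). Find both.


r = sqrt(81+21.16) = sqrt(102.16) = 10.1074
theta = atan2(4.6, -9) = 152.9279 degrees

r = 10.1074, theta = 152.9279 degrees


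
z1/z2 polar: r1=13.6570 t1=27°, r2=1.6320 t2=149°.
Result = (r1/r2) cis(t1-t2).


r = 13.6570 / 1.6320 = 8.3683
theta = 27° - 149° = -122° = 238° (mod 360)

8.3683 cis(238°)


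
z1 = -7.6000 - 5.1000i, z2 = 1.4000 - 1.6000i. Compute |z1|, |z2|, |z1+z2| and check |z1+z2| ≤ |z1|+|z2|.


|z1| = sqrt((-7.6)^2 + (-5.1)^2) = sqrt(83.77) = 9.1526
|z2| = sqrt(1.4^2 + (-1.6)^2) = sqrt(4.52) = 2.1260
z1+z2 = -6.2000 - 6.7000i
|z1+z2| = sqrt(83.33) = 9.1285
|z1|+|z2| = 9.1526 + 2.1260 = 11.2786

|z1+z2| = 9.1285 ≤ |z1|+|z2| = 11.2786 (verified)


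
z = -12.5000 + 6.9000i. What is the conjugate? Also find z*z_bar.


z_bar = -12.5000 - 6.9000i
z*z_bar = (-12.5)^2 + 6.9^2 = 156.25 + 47.61 = 203.86

z_bar = -12.5000 - 6.9000i, z*z_bar = 203.86


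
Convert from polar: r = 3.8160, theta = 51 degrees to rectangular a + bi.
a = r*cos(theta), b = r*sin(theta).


a = 3.8160*cos(51°) = 3.8160*0.62932 = 2.4015
b = 3.8160*sin(51°) = 3.8160*0.77715 = 2.9656

2.4015 + 2.9656i


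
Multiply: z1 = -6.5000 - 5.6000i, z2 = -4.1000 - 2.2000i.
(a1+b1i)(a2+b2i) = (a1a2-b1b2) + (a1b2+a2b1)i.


Real = -6.5*(-4.1) - (-5.6)*(-2.2) = 26.65 - 12.32 = 14.33
Imag = -6.5*(-2.2) - (4.1)*(-5.6) = 14.3 + 22.96 = 37.26

14.3300 + 37.2600i


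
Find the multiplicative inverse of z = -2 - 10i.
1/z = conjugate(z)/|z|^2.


|z|^2 = 4+100 = 104
1/z = (-2 + 10i)/104

1/z = -0.0192 + 0.0962i


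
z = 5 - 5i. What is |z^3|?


|z| = sqrt(25+25) = sqrt(50) = 7.0711
|z^3| = |z|^3 = (sqrt(50))^3 = 50*sqrt(50)

|z^3| = 50*sqrt(50) ≈ 353.5534


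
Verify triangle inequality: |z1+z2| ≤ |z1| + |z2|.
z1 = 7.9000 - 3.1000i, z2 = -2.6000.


|z1| = sqrt(7.9^2 + (-3.1)^2) = sqrt(72.02) = 8.4865
|z2| = sqrt((-2.6)^2 + 0^2) = sqrt(6.76) = 2.6000
z1+z2 = 5.3000 - 3.1000i
|z1+z2| = sqrt(37.7) = 6.1400
|z1|+|z2| = 8.4865 + 2.6000 = 11.0865

|z1+z2| = 6.1400 ≤ |z1|+|z2| = 11.0865 (verified)


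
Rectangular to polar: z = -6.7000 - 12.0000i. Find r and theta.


r = sqrt(44.89+144) = sqrt(188.89) = 13.7437
theta = atan2(-12, -6.7) = -119.1761 degrees

r = 13.7437, theta = -119.1761 degrees


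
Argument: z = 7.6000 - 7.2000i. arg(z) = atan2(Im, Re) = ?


Re = 7.6, Im = -7.2
arg = atan2(-7.2, 7.6) = -43.4518 degrees

arg(z) = -43.4518 degrees


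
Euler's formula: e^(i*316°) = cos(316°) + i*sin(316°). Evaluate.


cos(316°) = 0.7193
sin(316°) = -0.6947

e^(i*316°) = 0.7193 - 0.6947i


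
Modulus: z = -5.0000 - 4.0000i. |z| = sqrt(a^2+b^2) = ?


|z| = sqrt((-5)^2 + (-4)^2) = sqrt(25 + 16) = sqrt(41) = 6.4031

|z| = 6.4031


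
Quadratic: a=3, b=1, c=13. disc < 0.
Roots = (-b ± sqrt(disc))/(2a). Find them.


disc = 1^2 - 4*3*13 = 1 - 156 = -155
sqrt(|disc|) = sqrt(155) = 12.4499
Real part = -1/(2*3) = -0.1667
Imag part = 12.4499/(2*3) = 2.0750

-0.1667 ± 2.0750i


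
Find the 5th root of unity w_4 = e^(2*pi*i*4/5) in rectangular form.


Angle = 360*4/5 = 288°
a = cos(288°) = 0.3090
b = sin(288°) = -0.9511

0.3090 - 0.9511i


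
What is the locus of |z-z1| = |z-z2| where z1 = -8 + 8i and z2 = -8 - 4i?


Equal distances means the locus is the perpendicular bisector of z1 and z2.
Midpoint = ((-8+(-8))/2, (8+(-4))/2) = (-8.0000, 2.0000)

Perpendicular bisector through (-8.0000, 2.0000)


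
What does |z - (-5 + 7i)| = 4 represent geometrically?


|z - z0| = r is a circle with center z0 and radius r.
Center = (-5, 7), radius = 4

Circle with center (-5, 7) and radius 4


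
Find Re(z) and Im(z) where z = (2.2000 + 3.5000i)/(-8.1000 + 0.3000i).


Multiply by conjugate: (2.2000 + 3.5000i)(-8.1000 - 0.3000i) / ((-8.1)^2 + 0.3^2)
Numerator real = 2.2*(-8.1) + 3.5*0.3 = -16.77
Numerator imag = 3.5*(-8.1) - 2.2*0.3 = -29.01
Denominator = 65.7
Re(z) = -16.77/65.7 = -0.2553
Im(z) = -29.01/65.7 = -0.4416

Re(z) = -0.2553, Im(z) = -0.4416


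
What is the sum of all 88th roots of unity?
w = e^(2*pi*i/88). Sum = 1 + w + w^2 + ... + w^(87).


The sum of all 88th roots of unity is 0.
Geometric series: (1 - w^88)/(1 - w) = (1-1)/(1-w) = 0 since w^88 = 1, w ≠ 1.
Alternatively: coefficient of z^87 in z^88 - 1 is 0.

0


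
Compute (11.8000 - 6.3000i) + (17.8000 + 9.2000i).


Real: 11.8 + 17.8 = 29.6
Imag: -6.3 + 9.2 = 2.9

29.6000 + 2.9000i


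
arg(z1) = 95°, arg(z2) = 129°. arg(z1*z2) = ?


arg(z1*z2) = 95° + 129° = 224°
Normalized to (-180°, 180°]: -136°

-136°


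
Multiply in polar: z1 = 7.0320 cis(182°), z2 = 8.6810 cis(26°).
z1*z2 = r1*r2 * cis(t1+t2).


r = 7.0320 * 8.6810 = 61.0448
theta = 182° + 26° = 208° = 208° (mod 360)

61.0448 cis(208°)


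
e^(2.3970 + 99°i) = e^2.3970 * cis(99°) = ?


e^2.3970 = 10.99016
cos(99°) = -0.15643
sin(99°) = 0.987688
Real = 10.99016*(-0.15643) = -1.7192
Imag = 10.99016*0.987688 = 10.8548

-1.7192 + 10.8548i


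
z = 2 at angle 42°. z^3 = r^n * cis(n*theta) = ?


r^3 = 2^3 = 8
n*theta = 3*42° = 126° = 126° (mod 360)
a = 8*cos(126°) = -4.7023
b = 8*sin(126°) = 6.4721

8 cis(126°) = -4.7023 + 6.4721i


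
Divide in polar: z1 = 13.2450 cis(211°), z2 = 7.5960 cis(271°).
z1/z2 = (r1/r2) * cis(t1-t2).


r = 13.2450 / 7.5960 = 1.7437
theta = 211° - 271° = -60° = 300° (mod 360)

1.7437 cis(300°)


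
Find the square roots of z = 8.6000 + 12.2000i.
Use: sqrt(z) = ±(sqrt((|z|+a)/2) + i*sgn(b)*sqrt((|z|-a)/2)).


|z| = sqrt(73.96+148.84) = 14.9265
sqrt((|z|+a)/2) = sqrt((14.9265+8.6)/2) = sqrt(11.7632) = 3.4298
sqrt((|z|-a)/2) = sqrt((14.9265-8.6)/2) = sqrt(3.1632) = 1.7786

±(3.4298 + 1.7786i) i.e. 3.4298 + 1.7786i and -3.4298 - 1.7786i


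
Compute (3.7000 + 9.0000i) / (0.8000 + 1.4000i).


Conjugate of z2 = 0.8000 - 1.4000i
Numerator: (3.7000 + 9.0000i)(0.8000 - 1.4000i) = 15.5600 + 2.0200i
Denominator: 0.8^2 + 1.4^2 = 2.6
Result = (15.5600 + 2.0200i)/2.6

5.9846 + 0.7769i


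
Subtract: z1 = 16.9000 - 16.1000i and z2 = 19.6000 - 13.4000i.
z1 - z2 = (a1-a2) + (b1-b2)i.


Real: 16.9 - 19.6 = -2.7
Imag: -16.1 + 13.4 = -2.7

-2.7000 - 2.7000i


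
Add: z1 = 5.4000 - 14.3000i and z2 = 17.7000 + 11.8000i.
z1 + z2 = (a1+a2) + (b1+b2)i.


Real: 5.4 + 17.7 = 23.1
Imag: -14.3 + 11.8 = -2.5

23.1000 - 2.5000i


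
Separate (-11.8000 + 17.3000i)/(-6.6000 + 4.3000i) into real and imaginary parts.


Multiply by conjugate: (-11.8000 + 17.3000i)(-6.6000 - 4.3000i) / ((-6.6)^2 + 4.3^2)
Numerator real = -11.8*(-6.6) + 17.3*4.3 = 152.27
Numerator imag = 17.3*(-6.6) - (-11.8)*4.3 = -63.44
Denominator = 62.05
Re(z) = 152.27/62.05 = 2.4540
Im(z) = -63.44/62.05 = -1.0224

Re(z) = 2.4540, Im(z) = -1.0224


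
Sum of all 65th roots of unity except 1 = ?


With w = e^(2*pi*i/65), all 65 of the 65th roots of unity w^0 = 1, w, ..., w^(64) sum to 0: 1 + w + ... + w^(64) = (1 - w^65)/(1 - w) = 0 since w^65 = 1, w ≠ 1.
Removing the root 1: w + w^2 + ... + w^(64) = 0 - 1 = -1

Sum = -1


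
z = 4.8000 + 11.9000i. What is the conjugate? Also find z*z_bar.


z_bar = 4.8000 - 11.9000i
z*z_bar = 4.8^2 + 11.9^2 = 23.04 + 141.61 = 164.65

z_bar = 4.8000 - 11.9000i, z*z_bar = 164.65


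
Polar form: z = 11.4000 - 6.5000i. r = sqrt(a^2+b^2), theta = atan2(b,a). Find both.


r = sqrt(129.96+42.25) = sqrt(172.21) = 13.1229
theta = atan2(-6.5, 11.4) = -29.6907 degrees

r = 13.1229, theta = -29.6907 degrees


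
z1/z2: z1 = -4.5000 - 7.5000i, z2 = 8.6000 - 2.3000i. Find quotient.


Conjugate of z2 = 8.6000 + 2.3000i
Numerator: (-4.5000 - 7.5000i)(8.6000 + 2.3000i) = -21.4500 - 74.8500i
Denominator: 8.6^2 + (-2.3)^2 = 79.25
Result = (-21.4500 - 74.8500i)/79.25

-0.2707 - 0.9445i


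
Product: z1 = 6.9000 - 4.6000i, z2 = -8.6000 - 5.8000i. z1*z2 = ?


Real = 6.9*(-8.6) - (-4.6)*(-5.8) = -59.34 - 26.68 = -86.02
Imag = 6.9*(-5.8) - (8.6)*(-4.6) = -40.02 + 39.56 = -0.46

-86.0200 - 0.4600i


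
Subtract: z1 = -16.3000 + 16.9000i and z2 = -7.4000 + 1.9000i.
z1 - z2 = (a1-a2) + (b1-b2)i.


Real: -16.3 + 7.4 = -8.9
Imag: 16.9 - 1.9 = 15

-8.9000 + 15.0000i


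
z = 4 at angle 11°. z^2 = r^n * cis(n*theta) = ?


r^2 = 4^2 = 16
n*theta = 2*11° = 22° = 22° (mod 360)
a = 16*cos(22°) = 14.8349
b = 16*sin(22°) = 5.9937

16 cis(22°) = 14.8349 + 5.9937i


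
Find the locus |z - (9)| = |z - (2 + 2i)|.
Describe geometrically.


Equal distances means the locus is the perpendicular bisector of z1 and z2.
Midpoint = ((9+2)/2, (0+2)/2) = (5.5000, 1.0000)

Perpendicular bisector through (5.5000, 1.0000)


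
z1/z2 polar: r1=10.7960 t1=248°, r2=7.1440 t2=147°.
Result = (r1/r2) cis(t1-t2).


r = 10.7960 / 7.1440 = 1.5112
theta = 248° - 147° = 101° = 101° (mod 360)

1.5112 cis(101°)


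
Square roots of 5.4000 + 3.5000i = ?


|z| = sqrt(29.16+12.25) = 6.4351
sqrt((|z|+a)/2) = sqrt((6.4351+5.4)/2) = sqrt(5.9175) = 2.4326
sqrt((|z|-a)/2) = sqrt((6.4351-5.4)/2) = sqrt(0.5175) = 0.7194

±(2.4326 + 0.7194i) i.e. 2.4326 + 0.7194i and -2.4326 - 0.7194i


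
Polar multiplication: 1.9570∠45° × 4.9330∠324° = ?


r = 1.9570 * 4.9330 = 9.6539
theta = 45° + 324° = 369° = 9° (mod 360)

9.6539 cis(9°)


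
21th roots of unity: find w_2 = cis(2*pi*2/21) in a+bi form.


Angle = 360*2/21 = 34.2857°
a = cos(34.2857°) = 0.8262
b = sin(34.2857°) = 0.5633

0.8262 + 0.5633i


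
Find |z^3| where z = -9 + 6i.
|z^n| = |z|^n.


|z| = sqrt(81+36) = sqrt(117) = 10.8167
|z^3| = |z|^3 = (sqrt(117))^3 = 117*sqrt(117)

|z^3| = 117*sqrt(117) ≈ 1265.5485


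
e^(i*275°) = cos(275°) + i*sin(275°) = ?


cos(275°) = 0.0872
sin(275°) = -0.9962

e^(i*275°) = 0.0872 - 0.9962i


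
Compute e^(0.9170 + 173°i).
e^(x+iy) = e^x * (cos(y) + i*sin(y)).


e^0.9170 = 2.50177
cos(173°) = -0.99255
sin(173°) = 0.12187
Real = 2.50177*(-0.99255) = -2.4831
Imag = 2.50177*0.12187 = 0.3049

-2.4831 + 0.3049i


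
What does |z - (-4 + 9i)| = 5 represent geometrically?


|z - z0| = r is a circle with center z0 and radius r.
Center = (-4, 9), radius = 5

Circle with center (-4, 9) and radius 5


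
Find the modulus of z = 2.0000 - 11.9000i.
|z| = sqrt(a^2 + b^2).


|z| = sqrt(2^2 + (-11.9)^2) = sqrt(4 + 141.61) = sqrt(145.61) = 12.0669

|z| = 12.0669


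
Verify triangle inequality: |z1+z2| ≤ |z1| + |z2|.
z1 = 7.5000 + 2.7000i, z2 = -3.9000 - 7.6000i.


|z1| = sqrt(7.5^2 + 2.7^2) = sqrt(63.54) = 7.9712
|z2| = sqrt((-3.9)^2 + (-7.6)^2) = sqrt(72.97) = 8.5422
z1+z2 = 3.6000 - 4.9000i
|z1+z2| = sqrt(36.97) = 6.0803
|z1|+|z2| = 7.9712 + 8.5422 = 16.5134

|z1+z2| = 6.0803 ≤ |z1|+|z2| = 16.5134 (verified)


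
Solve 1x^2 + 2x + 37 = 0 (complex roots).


disc = 2^2 - 4*1*37 = 4 - 148 = -144
sqrt(|disc|) = sqrt(144) = 12.0000
Real part = -2/(2*1) = -1.0000
Imag part = 12.0000/(2*1) = 6.0000

-1.0000 ± 6.0000i


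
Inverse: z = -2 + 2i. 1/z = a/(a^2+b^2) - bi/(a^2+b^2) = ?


|z|^2 = 4+4 = 8
1/z = (-2 - 2i)/8

1/z = -0.2500 - 0.2500i


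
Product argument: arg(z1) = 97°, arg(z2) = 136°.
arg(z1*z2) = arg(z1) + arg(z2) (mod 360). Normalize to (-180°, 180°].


arg(z1*z2) = 97° + 136° = 233°
Normalized to (-180°, 180°]: -127°

-127°


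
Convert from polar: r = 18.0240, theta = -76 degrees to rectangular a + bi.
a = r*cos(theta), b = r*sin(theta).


a = 18.0240*cos(-76°) = 18.0240*0.24192 = 4.3604
b = 18.0240*sin(-76°) = 18.0240*(-0.970296) = -17.4886

4.3604 - 17.4886i


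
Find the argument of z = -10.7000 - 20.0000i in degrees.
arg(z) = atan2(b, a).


Re = -10.7, Im = -20
arg = atan2(-20, -10.7) = -118.1468 degrees

arg(z) = -118.1468 degrees


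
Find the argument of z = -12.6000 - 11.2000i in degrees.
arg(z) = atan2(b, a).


Re = -12.6, Im = -11.2
arg = atan2(-11.2, -12.6) = -138.3665 degrees

arg(z) = -138.3665 degrees


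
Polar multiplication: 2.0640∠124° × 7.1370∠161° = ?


r = 2.0640 * 7.1370 = 14.7308
theta = 124° + 161° = 285° = 285° (mod 360)

14.7308 cis(285°)


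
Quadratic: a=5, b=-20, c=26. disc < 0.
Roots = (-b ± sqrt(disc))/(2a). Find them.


disc = (-20)^2 - 4*5*26 = 400 - 520 = -120
sqrt(|disc|) = sqrt(120) = 10.9545
Real part = 20/(2*5) = 2.0000
Imag part = 10.9545/(2*5) = 1.0954

2.0000 ± 1.0954i


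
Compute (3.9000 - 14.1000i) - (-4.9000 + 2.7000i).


Real: 3.9 + 4.9 = 8.8
Imag: -14.1 - 2.7 = -16.8

8.8000 - 16.8000i


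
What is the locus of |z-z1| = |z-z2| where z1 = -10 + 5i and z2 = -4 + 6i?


Equal distances means the locus is the perpendicular bisector of z1 and z2.
Midpoint = ((-10+(-4))/2, (5+6)/2) = (-7.0000, 5.5000)

Perpendicular bisector through (-7.0000, 5.5000)


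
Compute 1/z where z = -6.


|z|^2 = 36+0 = 36
1/z = (-6 - 0i)/36

1/z = -0.1667 + 0i


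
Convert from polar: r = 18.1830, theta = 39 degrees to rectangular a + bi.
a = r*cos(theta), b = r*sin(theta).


a = 18.1830*cos(39°) = 18.1830*0.777146 = 14.1308
b = 18.1830*sin(39°) = 18.1830*0.62932 = 11.4429

14.1308 + 11.4429i


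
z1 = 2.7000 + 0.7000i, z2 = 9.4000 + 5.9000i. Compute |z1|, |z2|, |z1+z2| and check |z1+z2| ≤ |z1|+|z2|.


|z1| = sqrt(2.7^2 + 0.7^2) = sqrt(7.78) = 2.7893
|z2| = sqrt(9.4^2 + 5.9^2) = sqrt(123.17) = 11.0982
z1+z2 = 12.1000 + 6.6000i
|z1+z2| = sqrt(189.97) = 13.7830
|z1|+|z2| = 2.7893 + 11.0982 = 13.8875

|z1+z2| = 13.7830 ≤ |z1|+|z2| = 13.8875 (verified)


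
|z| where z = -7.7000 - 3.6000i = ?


|z| = sqrt((-7.7)^2 + (-3.6)^2) = sqrt(59.29 + 12.96) = sqrt(72.25) = 8.5000

|z| = 8.5000


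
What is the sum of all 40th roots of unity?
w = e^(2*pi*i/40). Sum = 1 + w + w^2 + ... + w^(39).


The sum of all 40th roots of unity is 0.
Geometric series: (1 - w^40)/(1 - w) = (1-1)/(1-w) = 0 since w^40 = 1, w ≠ 1.
Alternatively: coefficient of z^39 in z^40 - 1 is 0.

0


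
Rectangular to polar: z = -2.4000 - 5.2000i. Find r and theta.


r = sqrt(5.76+27.04) = sqrt(32.8) = 5.7271
theta = atan2(-5.2, -2.4) = -114.7751 degrees

r = 5.7271, theta = -114.7751 degrees


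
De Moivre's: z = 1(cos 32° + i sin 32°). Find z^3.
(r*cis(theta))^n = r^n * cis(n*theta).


r^3 = 1^3 = 1
n*theta = 3*32° = 96° = 96° (mod 360)
a = 1*cos(96°) = -0.1045
b = 1*sin(96°) = 0.9945

1 cis(96°) = -0.1045 + 0.9945i


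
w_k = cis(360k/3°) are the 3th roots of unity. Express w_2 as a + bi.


Angle = 360*2/3 = 240°
a = cos(240°) = -0.5000
b = sin(240°) = -0.8660

-0.5000 - 0.8660i


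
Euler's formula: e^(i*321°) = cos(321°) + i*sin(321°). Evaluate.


cos(321°) = 0.7771
sin(321°) = -0.6293

e^(i*321°) = 0.7771 - 0.6293i


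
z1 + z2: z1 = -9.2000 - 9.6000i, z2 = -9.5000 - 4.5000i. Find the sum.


Real: -9.2 - 9.5 = -18.7
Imag: -9.6 - 4.5 = -14.1

-18.7000 - 14.1000i


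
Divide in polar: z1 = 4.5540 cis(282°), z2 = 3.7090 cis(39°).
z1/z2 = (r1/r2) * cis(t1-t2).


r = 4.5540 / 3.7090 = 1.2278
theta = 282° - 39° = 243° = 243° (mod 360)

1.2278 cis(243°)


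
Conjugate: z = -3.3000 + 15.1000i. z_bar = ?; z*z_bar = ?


z_bar = -3.3000 - 15.1000i
z*z_bar = (-3.3)^2 + 15.1^2 = 10.89 + 228.01 = 238.9

z_bar = -3.3000 - 15.1000i, z*z_bar = 238.9


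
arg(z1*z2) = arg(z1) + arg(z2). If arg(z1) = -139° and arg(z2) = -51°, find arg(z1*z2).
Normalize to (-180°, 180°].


arg(z1*z2) = -139° - 51° = -190°
Normalized to (-180°, 180°]: 170°

170°


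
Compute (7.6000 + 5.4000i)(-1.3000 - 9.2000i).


Real = 7.6*(-1.3) - 5.4*(-9.2) = -9.88 - (-49.68) = 39.8
Imag = 7.6*(-9.2) - (1.3)*5.4 = -69.92 - (7.02) = -76.94

39.8000 - 76.9400i


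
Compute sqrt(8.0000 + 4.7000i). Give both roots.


|z| = sqrt(64+22.09) = 9.2785
sqrt((|z|+a)/2) = sqrt((9.2785+8)/2) = sqrt(8.6392) = 2.9393
sqrt((|z|-a)/2) = sqrt((9.2785-8)/2) = sqrt(0.6392) = 0.7995

±(2.9393 + 0.7995i) i.e. 2.9393 + 0.7995i and -2.9393 - 0.7995i


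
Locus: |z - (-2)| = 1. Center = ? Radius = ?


|z - z0| = r is a circle with center z0 and radius r.
Center = (-2, 0), radius = 1

Circle with center (-2, 0) and radius 1


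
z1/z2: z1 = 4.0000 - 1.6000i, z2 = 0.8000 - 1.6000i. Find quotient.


Conjugate of z2 = 0.8000 + 1.6000i
Numerator: (4.0000 - 1.6000i)(0.8000 + 1.6000i) = 5.7600 + 5.1200i
Denominator: 0.8^2 + (-1.6)^2 = 3.2
Result = (5.7600 + 5.1200i)/3.2

1.8000 + 1.6000i


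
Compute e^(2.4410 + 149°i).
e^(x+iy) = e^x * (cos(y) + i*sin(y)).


e^2.4410 = 11.4845
cos(149°) = -0.85717
sin(149°) = 0.51504
Real = 11.4845*(-0.85717) = -9.8442
Imag = 11.4845*0.51504 = 5.9150

-9.8442 + 5.9150i


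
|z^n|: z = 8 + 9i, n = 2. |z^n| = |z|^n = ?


|z| = sqrt(64+81) = sqrt(145) = 12.0416
|z^2| = |z|^2 = (sqrt(145))^2 = 145

|z^2| = 145


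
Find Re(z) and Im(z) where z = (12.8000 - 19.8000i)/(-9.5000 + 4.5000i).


Multiply by conjugate: (12.8000 - 19.8000i)(-9.5000 - 4.5000i) / ((-9.5)^2 + 4.5^2)
Numerator real = 12.8*(-9.5) - (19.8)*4.5 = -210.7
Numerator imag = -19.8*(-9.5) - 12.8*4.5 = 130.5
Denominator = 110.5
Re(z) = -210.7/110.5 = -1.9068
Im(z) = 130.5/110.5 = 1.1810

Re(z) = -1.9068, Im(z) = 1.1810


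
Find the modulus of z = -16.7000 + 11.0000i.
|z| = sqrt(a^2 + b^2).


|z| = sqrt((-16.7)^2 + 11^2) = sqrt(278.89 + 121) = sqrt(399.89) = 19.9972

|z| = 19.9972


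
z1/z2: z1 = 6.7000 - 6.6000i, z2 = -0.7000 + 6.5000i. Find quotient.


Conjugate of z2 = -0.7000 - 6.5000i
Numerator: (6.7000 - 6.6000i)(-0.7000 - 6.5000i) = -47.5900 - 38.9300i
Denominator: (-0.7)^2 + 6.5^2 = 42.74
Result = (-47.5900 - 38.9300i)/42.74

-1.1135 - 0.9109i


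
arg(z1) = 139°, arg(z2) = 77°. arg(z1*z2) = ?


arg(z1*z2) = 139° + 77° = 216°
Normalized to (-180°, 180°]: -144°

-144°


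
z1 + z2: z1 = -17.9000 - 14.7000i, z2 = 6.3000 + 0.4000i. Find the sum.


Real: -17.9 + 6.3 = -11.6
Imag: -14.7 + 0.4 = -14.3

-11.6000 - 14.3000i


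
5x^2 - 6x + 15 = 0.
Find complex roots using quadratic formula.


disc = (-6)^2 - 4*5*15 = 36 - 300 = -264
sqrt(|disc|) = sqrt(264) = 16.2481
Real part = 6/(2*5) = 0.6000
Imag part = 16.2481/(2*5) = 1.6248

0.6000 ± 1.6248i


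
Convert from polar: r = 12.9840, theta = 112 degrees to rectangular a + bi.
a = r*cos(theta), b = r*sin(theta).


a = 12.9840*cos(112°) = 12.9840*(-0.37461) = -4.8639
b = 12.9840*sin(112°) = 12.9840*0.927184 = 12.0386

-4.8639 + 12.0386i


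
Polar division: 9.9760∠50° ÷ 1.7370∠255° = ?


r = 9.9760 / 1.7370 = 5.7432
theta = 50° - 255° = -205° = 155° (mod 360)

5.7432 cis(155°)


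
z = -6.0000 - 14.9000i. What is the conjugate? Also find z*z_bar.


z_bar = -6.0000 + 14.9000i
z*z_bar = (-6)^2 + (-14.9)^2 = 36 + 222.01 = 258.01

z_bar = -6.0000 + 14.9000i, z*z_bar = 258.01


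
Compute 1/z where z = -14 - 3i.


|z|^2 = 196+9 = 205
1/z = (-14 + 3i)/205

1/z = -0.0683 + 0.0146i


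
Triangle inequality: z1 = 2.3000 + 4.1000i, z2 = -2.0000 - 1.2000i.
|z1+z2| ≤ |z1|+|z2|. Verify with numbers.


|z1| = sqrt(2.3^2 + 4.1^2) = sqrt(22.1) = 4.7011
|z2| = sqrt((-2)^2 + (-1.2)^2) = sqrt(5.44) = 2.3324
z1+z2 = 0.3000 + 2.9000i
|z1+z2| = sqrt(8.5) = 2.9155
|z1|+|z2| = 4.7011 + 2.3324 = 7.0335

|z1+z2| = 2.9155 ≤ |z1|+|z2| = 7.0335 (verified)


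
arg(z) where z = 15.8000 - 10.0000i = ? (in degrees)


Re = 15.8, Im = -10
arg = atan2(-10, 15.8) = -32.3302 degrees

arg(z) = -32.3302 degrees


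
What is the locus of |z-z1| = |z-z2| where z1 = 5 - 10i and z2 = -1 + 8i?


Equal distances means the locus is the perpendicular bisector of z1 and z2.
Midpoint = ((5+(-1))/2, (-10+8)/2) = (2.0000, -1.0000)

Perpendicular bisector through (2.0000, -1.0000)


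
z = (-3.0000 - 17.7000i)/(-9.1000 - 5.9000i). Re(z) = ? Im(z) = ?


Multiply by conjugate: (-3.0000 - 17.7000i)(-9.1000 + 5.9000i) / ((-9.1)^2 + (-5.9)^2)
Numerator real = -3*(-9.1) - (17.7)*(-5.9) = 131.73
Numerator imag = -17.7*(-9.1) - (-3)*(-5.9) = 143.37
Denominator = 117.62
Re(z) = 131.73/117.62 = 1.1200
Im(z) = 143.37/117.62 = 1.2189

Re(z) = 1.1200, Im(z) = 1.2189


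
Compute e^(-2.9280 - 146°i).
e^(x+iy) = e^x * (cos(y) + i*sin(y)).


e^-2.9280 = 0.0535
cos(-146°) = -0.829
sin(-146°) = -0.5592
Real = 0.0535*(-0.829) = -0.0444
Imag = 0.0535*(-0.5592) = -0.0299

-0.0444 - 0.0299i
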